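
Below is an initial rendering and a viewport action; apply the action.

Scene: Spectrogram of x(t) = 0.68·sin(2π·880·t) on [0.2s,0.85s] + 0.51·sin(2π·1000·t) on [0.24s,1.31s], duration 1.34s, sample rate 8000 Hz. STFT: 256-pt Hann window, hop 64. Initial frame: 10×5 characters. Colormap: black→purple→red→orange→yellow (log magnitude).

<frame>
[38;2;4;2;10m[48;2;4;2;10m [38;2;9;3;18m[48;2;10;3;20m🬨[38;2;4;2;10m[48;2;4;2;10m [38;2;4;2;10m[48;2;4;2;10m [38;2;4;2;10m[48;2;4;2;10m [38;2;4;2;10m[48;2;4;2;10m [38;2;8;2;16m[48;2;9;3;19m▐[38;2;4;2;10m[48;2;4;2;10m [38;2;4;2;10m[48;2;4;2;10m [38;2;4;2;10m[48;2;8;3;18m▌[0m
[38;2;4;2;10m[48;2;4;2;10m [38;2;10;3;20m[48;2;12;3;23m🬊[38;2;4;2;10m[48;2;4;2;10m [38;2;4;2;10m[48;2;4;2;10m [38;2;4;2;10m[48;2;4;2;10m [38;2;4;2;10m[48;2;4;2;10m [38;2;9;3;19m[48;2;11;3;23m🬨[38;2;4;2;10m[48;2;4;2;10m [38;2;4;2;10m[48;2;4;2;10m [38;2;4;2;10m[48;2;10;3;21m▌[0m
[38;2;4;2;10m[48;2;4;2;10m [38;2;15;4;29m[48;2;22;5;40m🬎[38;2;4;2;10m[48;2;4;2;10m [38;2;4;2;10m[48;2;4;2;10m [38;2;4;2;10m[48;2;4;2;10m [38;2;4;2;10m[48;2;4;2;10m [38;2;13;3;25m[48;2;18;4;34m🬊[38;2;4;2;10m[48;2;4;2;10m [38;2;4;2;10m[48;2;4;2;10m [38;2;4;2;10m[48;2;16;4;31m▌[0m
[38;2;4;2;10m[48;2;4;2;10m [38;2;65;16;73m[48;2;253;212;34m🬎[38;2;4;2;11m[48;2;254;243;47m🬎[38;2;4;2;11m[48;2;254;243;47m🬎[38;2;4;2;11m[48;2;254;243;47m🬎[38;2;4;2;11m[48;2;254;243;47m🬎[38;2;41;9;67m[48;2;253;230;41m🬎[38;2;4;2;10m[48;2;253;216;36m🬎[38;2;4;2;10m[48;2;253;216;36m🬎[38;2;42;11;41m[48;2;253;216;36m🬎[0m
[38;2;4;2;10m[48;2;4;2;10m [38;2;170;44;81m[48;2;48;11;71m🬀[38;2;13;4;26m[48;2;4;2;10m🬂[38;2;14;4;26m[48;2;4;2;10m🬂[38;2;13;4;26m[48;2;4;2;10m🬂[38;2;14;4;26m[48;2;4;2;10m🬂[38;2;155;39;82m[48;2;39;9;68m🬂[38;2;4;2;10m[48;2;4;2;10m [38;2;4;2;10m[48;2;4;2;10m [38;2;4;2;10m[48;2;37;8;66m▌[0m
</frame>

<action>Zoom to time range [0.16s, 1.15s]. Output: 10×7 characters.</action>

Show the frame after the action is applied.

<frame>
[38;2;9;3;18m[48;2;10;3;20m🬬[38;2;4;2;10m[48;2;4;2;10m [38;2;4;2;10m[48;2;4;2;10m [38;2;4;2;10m[48;2;4;2;10m [38;2;4;2;10m[48;2;4;2;10m [38;2;4;2;10m[48;2;4;2;10m [38;2;4;2;10m[48;2;4;2;10m [38;2;9;3;19m[48;2;4;2;10m▌[38;2;4;2;10m[48;2;4;2;10m [38;2;4;2;10m[48;2;4;2;10m [0m
[38;2;9;3;19m[48;2;10;3;21m🬨[38;2;4;2;10m[48;2;4;2;10m [38;2;4;2;10m[48;2;4;2;10m [38;2;4;2;10m[48;2;4;2;10m [38;2;4;2;10m[48;2;4;2;10m [38;2;4;2;10m[48;2;4;2;10m [38;2;4;2;10m[48;2;4;2;10m [38;2;4;2;10m[48;2;10;3;20m▐[38;2;4;2;10m[48;2;4;2;10m [38;2;4;2;10m[48;2;4;2;10m [0m
[38;2;10;3;22m[48;2;12;3;24m🬊[38;2;4;2;10m[48;2;4;2;10m [38;2;4;2;10m[48;2;4;2;10m [38;2;4;2;10m[48;2;4;2;10m [38;2;4;2;10m[48;2;4;2;10m [38;2;4;2;10m[48;2;4;2;10m [38;2;4;2;10m[48;2;4;2;10m [38;2;4;2;10m[48;2;12;3;23m▐[38;2;4;2;10m[48;2;4;2;10m [38;2;4;2;10m[48;2;4;2;10m [0m
[38;2;15;4;28m[48;2;18;4;35m🬊[38;2;4;2;10m[48;2;4;2;10m [38;2;4;2;10m[48;2;4;2;10m [38;2;4;2;10m[48;2;4;2;10m [38;2;4;2;10m[48;2;4;2;10m [38;2;4;2;10m[48;2;4;2;10m [38;2;4;2;10m[48;2;4;2;10m [38;2;4;2;10m[48;2;17;4;31m▐[38;2;4;2;10m[48;2;4;2;10m [38;2;4;2;10m[48;2;4;2;10m [0m
[38;2;28;7;52m[48;2;59;14;85m🬎[38;2;4;2;10m[48;2;4;2;11m🬝[38;2;4;2;10m[48;2;4;2;11m🬎[38;2;4;2;10m[48;2;4;2;11m🬝[38;2;4;2;10m[48;2;4;2;11m🬎[38;2;4;2;10m[48;2;4;2;11m🬬[38;2;4;2;10m[48;2;4;2;11m🬎[38;2;9;3;18m[48;2;39;8;68m🬨[38;2;4;2;10m[48;2;4;2;10m [38;2;4;2;10m[48;2;4;2;10m [0m
[38;2;254;233;43m[48;2;121;30;82m🬍[38;2;253;229;41m[48;2;8;2;17m🬎[38;2;253;230;41m[48;2;8;2;17m🬎[38;2;253;229;41m[48;2;8;2;17m🬎[38;2;253;230;41m[48;2;8;2;17m🬎[38;2;253;229;41m[48;2;8;2;17m🬎[38;2;253;230;41m[48;2;8;2;17m🬎[38;2;253;224;39m[48;2;48;12;35m🬆[38;2;253;216;36m[48;2;5;2;11m🬂[38;2;253;216;36m[48;2;5;2;11m🬂[0m
[38;2;47;11;81m[48;2;33;7;59m🬄[38;2;4;2;10m[48;2;4;2;10m [38;2;4;2;10m[48;2;4;2;10m [38;2;4;2;10m[48;2;4;2;10m [38;2;4;2;10m[48;2;4;2;10m [38;2;4;2;10m[48;2;4;2;10m [38;2;4;2;10m[48;2;4;2;10m [38;2;43;9;75m[48;2;4;2;10m▌[38;2;4;2;10m[48;2;4;2;10m [38;2;4;2;10m[48;2;4;2;10m [0m
</frame>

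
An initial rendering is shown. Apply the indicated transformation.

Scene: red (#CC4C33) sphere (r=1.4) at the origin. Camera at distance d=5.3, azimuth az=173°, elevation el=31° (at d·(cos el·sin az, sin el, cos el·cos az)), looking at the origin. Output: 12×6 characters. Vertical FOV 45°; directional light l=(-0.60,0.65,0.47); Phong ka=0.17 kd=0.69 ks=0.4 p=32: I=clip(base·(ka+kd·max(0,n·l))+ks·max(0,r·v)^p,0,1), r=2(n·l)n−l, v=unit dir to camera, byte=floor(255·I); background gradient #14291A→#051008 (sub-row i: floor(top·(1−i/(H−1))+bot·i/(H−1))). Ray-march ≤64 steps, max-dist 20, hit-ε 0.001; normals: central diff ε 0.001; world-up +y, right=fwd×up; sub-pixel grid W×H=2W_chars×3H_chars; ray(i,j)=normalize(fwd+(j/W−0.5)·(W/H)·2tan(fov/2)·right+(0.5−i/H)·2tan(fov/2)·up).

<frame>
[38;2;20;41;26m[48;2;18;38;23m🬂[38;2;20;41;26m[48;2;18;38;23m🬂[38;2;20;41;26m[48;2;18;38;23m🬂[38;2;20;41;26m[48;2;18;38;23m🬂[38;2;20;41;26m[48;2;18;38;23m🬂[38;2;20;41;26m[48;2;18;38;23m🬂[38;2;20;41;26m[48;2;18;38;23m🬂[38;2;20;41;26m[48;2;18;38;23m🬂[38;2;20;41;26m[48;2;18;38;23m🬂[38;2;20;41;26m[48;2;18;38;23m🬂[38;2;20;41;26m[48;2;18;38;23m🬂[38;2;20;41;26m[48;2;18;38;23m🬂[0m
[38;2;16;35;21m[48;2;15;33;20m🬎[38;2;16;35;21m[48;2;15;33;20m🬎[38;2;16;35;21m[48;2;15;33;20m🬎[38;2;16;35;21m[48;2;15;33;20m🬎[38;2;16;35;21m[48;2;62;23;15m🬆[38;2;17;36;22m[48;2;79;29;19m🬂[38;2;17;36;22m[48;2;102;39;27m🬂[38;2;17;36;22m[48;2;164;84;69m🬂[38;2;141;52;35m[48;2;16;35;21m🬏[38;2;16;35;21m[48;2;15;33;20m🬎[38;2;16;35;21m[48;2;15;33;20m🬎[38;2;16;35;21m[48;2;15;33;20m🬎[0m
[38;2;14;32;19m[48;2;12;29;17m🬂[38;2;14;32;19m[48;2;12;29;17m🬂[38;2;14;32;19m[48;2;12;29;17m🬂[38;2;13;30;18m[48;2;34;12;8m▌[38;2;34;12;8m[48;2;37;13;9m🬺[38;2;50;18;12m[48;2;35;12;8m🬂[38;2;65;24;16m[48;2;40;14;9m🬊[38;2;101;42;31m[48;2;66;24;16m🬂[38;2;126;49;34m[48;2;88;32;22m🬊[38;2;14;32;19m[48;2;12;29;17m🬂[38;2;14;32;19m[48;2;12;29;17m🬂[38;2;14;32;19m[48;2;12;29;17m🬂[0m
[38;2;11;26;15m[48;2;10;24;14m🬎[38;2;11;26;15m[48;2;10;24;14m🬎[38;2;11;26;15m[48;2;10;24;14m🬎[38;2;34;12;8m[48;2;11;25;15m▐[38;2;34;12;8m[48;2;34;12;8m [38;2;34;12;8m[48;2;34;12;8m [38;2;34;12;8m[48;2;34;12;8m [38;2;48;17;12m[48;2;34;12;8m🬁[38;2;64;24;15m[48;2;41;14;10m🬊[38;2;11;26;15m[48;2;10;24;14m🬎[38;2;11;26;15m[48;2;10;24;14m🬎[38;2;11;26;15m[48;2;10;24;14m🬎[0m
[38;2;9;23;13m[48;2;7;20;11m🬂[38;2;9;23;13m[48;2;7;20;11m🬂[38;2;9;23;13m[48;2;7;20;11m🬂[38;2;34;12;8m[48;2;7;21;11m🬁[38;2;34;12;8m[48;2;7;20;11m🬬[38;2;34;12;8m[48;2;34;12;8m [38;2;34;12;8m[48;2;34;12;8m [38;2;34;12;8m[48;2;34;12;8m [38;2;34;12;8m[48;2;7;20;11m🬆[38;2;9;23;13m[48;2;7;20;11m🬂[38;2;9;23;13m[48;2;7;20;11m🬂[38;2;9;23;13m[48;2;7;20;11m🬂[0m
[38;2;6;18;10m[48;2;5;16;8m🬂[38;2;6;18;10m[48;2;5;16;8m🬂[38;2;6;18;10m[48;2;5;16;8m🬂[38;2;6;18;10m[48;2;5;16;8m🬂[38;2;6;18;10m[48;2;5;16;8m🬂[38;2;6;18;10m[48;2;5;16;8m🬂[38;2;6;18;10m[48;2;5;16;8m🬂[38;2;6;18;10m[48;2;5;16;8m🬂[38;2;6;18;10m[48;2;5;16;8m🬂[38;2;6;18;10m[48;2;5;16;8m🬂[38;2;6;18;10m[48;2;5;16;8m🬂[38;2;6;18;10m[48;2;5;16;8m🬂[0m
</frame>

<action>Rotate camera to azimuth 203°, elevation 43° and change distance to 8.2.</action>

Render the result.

<frame>
[38;2;20;41;26m[48;2;18;38;23m🬂[38;2;20;41;26m[48;2;18;38;23m🬂[38;2;20;41;26m[48;2;18;38;23m🬂[38;2;20;41;26m[48;2;18;38;23m🬂[38;2;20;41;26m[48;2;18;38;23m🬂[38;2;20;41;26m[48;2;18;38;23m🬂[38;2;20;41;26m[48;2;18;38;23m🬂[38;2;20;41;26m[48;2;18;38;23m🬂[38;2;20;41;26m[48;2;18;38;23m🬂[38;2;20;41;26m[48;2;18;38;23m🬂[38;2;20;41;26m[48;2;18;38;23m🬂[38;2;20;41;26m[48;2;18;38;23m🬂[0m
[38;2;16;35;21m[48;2;15;33;20m🬎[38;2;16;35;21m[48;2;15;33;20m🬎[38;2;16;35;21m[48;2;15;33;20m🬎[38;2;16;35;21m[48;2;15;33;20m🬎[38;2;16;35;21m[48;2;15;33;20m🬎[38;2;16;35;21m[48;2;15;33;20m🬎[38;2;16;35;21m[48;2;15;33;20m🬎[38;2;16;35;21m[48;2;15;33;20m🬎[38;2;16;35;21m[48;2;15;33;20m🬎[38;2;16;35;21m[48;2;15;33;20m🬎[38;2;16;35;21m[48;2;15;33;20m🬎[38;2;16;35;21m[48;2;15;33;20m🬎[0m
[38;2;14;32;19m[48;2;12;29;17m🬂[38;2;14;32;19m[48;2;12;29;17m🬂[38;2;14;32;19m[48;2;12;29;17m🬂[38;2;14;32;19m[48;2;12;29;17m🬂[38;2;13;30;18m[48;2;34;12;8m🬕[38;2;92;34;22m[48;2;58;21;14m🬉[38;2;138;52;36m[48;2;107;40;26m🬊[38;2;14;32;19m[48;2;171;71;52m🬁[38;2;14;32;19m[48;2;12;29;17m🬂[38;2;14;32;19m[48;2;12;29;17m🬂[38;2;14;32;19m[48;2;12;29;17m🬂[38;2;14;32;19m[48;2;12;29;17m🬂[0m
[38;2;11;26;15m[48;2;10;24;14m🬎[38;2;11;26;15m[48;2;10;24;14m🬎[38;2;11;26;15m[48;2;10;24;14m🬎[38;2;11;26;15m[48;2;10;24;14m🬎[38;2;34;12;8m[48;2;11;25;15m▐[38;2;34;12;8m[48;2;52;19;13m🬺[38;2;84;31;20m[48;2;48;17;11m🬊[38;2;123;46;30m[48;2;86;31;21m🬊[38;2;11;26;15m[48;2;10;24;14m🬎[38;2;11;26;15m[48;2;10;24;14m🬎[38;2;11;26;15m[48;2;10;24;14m🬎[38;2;11;26;15m[48;2;10;24;14m🬎[0m
[38;2;9;23;13m[48;2;7;20;11m🬂[38;2;9;23;13m[48;2;7;20;11m🬂[38;2;9;23;13m[48;2;7;20;11m🬂[38;2;9;23;13m[48;2;7;20;11m🬂[38;2;9;23;13m[48;2;7;20;11m🬂[38;2;34;12;8m[48;2;7;20;11m🬂[38;2;34;12;8m[48;2;7;20;11m🬂[38;2;40;15;10m[48;2;7;21;11m🬀[38;2;9;23;13m[48;2;7;20;11m🬂[38;2;9;23;13m[48;2;7;20;11m🬂[38;2;9;23;13m[48;2;7;20;11m🬂[38;2;9;23;13m[48;2;7;20;11m🬂[0m
[38;2;6;18;10m[48;2;5;16;8m🬂[38;2;6;18;10m[48;2;5;16;8m🬂[38;2;6;18;10m[48;2;5;16;8m🬂[38;2;6;18;10m[48;2;5;16;8m🬂[38;2;6;18;10m[48;2;5;16;8m🬂[38;2;6;18;10m[48;2;5;16;8m🬂[38;2;6;18;10m[48;2;5;16;8m🬂[38;2;6;18;10m[48;2;5;16;8m🬂[38;2;6;18;10m[48;2;5;16;8m🬂[38;2;6;18;10m[48;2;5;16;8m🬂[38;2;6;18;10m[48;2;5;16;8m🬂[38;2;6;18;10m[48;2;5;16;8m🬂[0m
</frame>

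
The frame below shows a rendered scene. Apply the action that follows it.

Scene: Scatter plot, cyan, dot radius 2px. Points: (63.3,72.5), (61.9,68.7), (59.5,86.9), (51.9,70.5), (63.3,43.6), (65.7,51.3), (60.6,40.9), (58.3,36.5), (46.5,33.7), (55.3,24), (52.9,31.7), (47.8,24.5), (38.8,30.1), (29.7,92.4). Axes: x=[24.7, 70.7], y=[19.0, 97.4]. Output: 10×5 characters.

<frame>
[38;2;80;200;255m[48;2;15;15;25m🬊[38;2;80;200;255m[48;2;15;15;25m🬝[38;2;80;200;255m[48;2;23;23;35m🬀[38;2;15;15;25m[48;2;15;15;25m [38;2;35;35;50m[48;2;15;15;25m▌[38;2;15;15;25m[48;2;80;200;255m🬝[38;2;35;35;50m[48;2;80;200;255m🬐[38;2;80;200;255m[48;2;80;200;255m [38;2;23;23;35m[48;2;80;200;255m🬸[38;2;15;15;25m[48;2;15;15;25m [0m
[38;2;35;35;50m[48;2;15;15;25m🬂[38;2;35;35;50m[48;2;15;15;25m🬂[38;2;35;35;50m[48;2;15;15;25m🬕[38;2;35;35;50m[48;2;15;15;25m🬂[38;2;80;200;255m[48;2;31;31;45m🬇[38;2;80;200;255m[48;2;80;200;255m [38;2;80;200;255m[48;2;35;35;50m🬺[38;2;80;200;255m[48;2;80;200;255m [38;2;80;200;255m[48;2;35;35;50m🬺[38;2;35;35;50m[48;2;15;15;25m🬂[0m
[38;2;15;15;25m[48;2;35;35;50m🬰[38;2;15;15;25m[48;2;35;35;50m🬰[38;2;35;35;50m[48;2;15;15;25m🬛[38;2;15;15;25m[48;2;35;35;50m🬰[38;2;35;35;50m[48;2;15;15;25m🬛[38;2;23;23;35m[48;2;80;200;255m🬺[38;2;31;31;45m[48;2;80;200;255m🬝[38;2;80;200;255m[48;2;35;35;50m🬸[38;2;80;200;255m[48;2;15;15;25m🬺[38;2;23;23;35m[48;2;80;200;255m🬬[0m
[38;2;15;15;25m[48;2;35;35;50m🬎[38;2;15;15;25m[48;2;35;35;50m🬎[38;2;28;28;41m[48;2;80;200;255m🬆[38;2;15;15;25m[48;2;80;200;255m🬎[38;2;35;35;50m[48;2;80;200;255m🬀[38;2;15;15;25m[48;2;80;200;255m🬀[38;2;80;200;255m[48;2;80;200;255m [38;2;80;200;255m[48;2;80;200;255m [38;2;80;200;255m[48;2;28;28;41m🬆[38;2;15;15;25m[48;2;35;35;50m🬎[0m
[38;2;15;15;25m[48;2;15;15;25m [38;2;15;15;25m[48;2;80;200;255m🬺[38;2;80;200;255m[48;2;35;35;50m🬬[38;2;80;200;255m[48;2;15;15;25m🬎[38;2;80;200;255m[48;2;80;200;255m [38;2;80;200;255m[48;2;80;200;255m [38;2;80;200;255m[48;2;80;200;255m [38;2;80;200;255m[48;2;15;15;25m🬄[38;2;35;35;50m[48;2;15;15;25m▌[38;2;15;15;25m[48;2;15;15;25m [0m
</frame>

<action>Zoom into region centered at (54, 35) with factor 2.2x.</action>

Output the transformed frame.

<frame>
[38;2;15;15;25m[48;2;15;15;25m [38;2;15;15;25m[48;2;15;15;25m [38;2;35;35;50m[48;2;15;15;25m▌[38;2;15;15;25m[48;2;15;15;25m [38;2;35;35;50m[48;2;15;15;25m▌[38;2;15;15;25m[48;2;15;15;25m [38;2;35;35;50m[48;2;15;15;25m▌[38;2;15;15;25m[48;2;80;200;255m🬝[38;2;28;28;41m[48;2;80;200;255m🬆[38;2;15;15;25m[48;2;80;200;255m🬬[0m
[38;2;35;35;50m[48;2;15;15;25m🬂[38;2;23;23;35m[48;2;80;200;255m🬬[38;2;35;35;50m[48;2;15;15;25m🬕[38;2;35;35;50m[48;2;15;15;25m🬂[38;2;35;35;50m[48;2;15;15;25m🬕[38;2;35;35;50m[48;2;15;15;25m🬂[38;2;35;35;50m[48;2;80;200;255m🬆[38;2;80;200;255m[48;2;80;200;255m [38;2;80;200;255m[48;2;80;200;255m [38;2;80;200;255m[48;2;15;15;25m🬆[0m
[38;2;15;15;25m[48;2;80;200;255m🬐[38;2;80;200;255m[48;2;80;200;255m [38;2;27;27;40m[48;2;80;200;255m🬸[38;2;21;21;33m[48;2;80;200;255m🬆[38;2;80;200;255m[48;2;15;15;25m🬺[38;2;25;25;37m[48;2;80;200;255m🬪[38;2;80;200;255m[48;2;35;35;50m🬬[38;2;80;200;255m[48;2;21;21;33m🬆[38;2;35;35;50m[48;2;15;15;25m🬛[38;2;15;15;25m[48;2;35;35;50m🬰[0m
[38;2;19;19;30m[48;2;80;200;255m🬝[38;2;80;200;255m[48;2;80;200;255m [38;2;21;21;33m[48;2;80;200;255m🬊[38;2;23;23;35m[48;2;80;200;255m🬺[38;2;80;200;255m[48;2;80;200;255m [38;2;80;200;255m[48;2;15;15;25m🬺[38;2;27;27;40m[48;2;80;200;255m🬬[38;2;15;15;25m[48;2;35;35;50m🬎[38;2;35;35;50m[48;2;15;15;25m🬲[38;2;15;15;25m[48;2;35;35;50m🬎[0m
[38;2;15;15;25m[48;2;15;15;25m [38;2;80;200;255m[48;2;15;15;25m🬊[38;2;80;200;255m[48;2;23;23;35m🬀[38;2;15;15;25m[48;2;15;15;25m [38;2;80;200;255m[48;2;27;27;40m🬁[38;2;80;200;255m[48;2;15;15;25m🬆[38;2;35;35;50m[48;2;15;15;25m▌[38;2;15;15;25m[48;2;15;15;25m [38;2;35;35;50m[48;2;15;15;25m▌[38;2;15;15;25m[48;2;15;15;25m [0m
</frame>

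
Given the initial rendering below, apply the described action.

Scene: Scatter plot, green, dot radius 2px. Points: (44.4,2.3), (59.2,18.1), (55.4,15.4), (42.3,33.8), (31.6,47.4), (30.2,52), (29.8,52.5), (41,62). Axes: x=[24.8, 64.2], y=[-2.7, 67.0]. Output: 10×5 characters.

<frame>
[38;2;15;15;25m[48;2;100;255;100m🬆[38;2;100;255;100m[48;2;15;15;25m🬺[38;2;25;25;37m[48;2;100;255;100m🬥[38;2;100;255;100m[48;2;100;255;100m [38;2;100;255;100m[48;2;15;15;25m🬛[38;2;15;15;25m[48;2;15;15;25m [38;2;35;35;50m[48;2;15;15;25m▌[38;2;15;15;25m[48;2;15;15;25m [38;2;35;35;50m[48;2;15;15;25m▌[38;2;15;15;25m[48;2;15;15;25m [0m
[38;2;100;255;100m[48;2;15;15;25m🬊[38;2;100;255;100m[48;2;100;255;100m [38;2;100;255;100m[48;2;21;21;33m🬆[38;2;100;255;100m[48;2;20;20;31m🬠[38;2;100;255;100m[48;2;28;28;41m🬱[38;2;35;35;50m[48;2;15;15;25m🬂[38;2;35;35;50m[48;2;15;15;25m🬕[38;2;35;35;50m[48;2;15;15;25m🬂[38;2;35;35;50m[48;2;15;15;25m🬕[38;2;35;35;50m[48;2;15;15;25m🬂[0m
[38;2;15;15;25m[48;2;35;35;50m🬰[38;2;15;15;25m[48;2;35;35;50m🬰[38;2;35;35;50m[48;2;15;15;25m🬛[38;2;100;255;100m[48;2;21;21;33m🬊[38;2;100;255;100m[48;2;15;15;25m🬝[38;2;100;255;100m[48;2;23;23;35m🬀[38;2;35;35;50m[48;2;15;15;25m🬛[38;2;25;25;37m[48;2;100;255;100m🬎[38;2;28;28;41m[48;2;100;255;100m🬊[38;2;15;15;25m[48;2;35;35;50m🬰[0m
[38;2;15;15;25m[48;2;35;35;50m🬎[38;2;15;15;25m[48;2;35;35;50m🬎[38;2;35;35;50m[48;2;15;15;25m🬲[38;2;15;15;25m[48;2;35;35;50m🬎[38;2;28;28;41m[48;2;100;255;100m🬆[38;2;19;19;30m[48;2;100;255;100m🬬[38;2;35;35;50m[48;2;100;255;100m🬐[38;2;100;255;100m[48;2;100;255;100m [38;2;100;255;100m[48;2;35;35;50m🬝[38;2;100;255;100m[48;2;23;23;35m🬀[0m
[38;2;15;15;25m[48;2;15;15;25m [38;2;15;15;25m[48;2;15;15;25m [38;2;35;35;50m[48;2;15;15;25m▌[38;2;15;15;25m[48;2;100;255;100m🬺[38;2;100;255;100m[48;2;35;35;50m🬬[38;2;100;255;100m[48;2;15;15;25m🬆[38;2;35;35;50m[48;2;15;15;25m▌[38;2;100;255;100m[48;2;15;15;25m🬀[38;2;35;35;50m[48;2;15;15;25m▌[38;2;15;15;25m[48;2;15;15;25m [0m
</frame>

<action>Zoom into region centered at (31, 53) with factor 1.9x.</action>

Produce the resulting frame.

<frame>
[38;2;15;15;25m[48;2;15;15;25m [38;2;15;15;25m[48;2;15;15;25m [38;2;35;35;50m[48;2;15;15;25m▌[38;2;15;15;25m[48;2;15;15;25m [38;2;35;35;50m[48;2;15;15;25m▌[38;2;15;15;25m[48;2;15;15;25m [38;2;35;35;50m[48;2;15;15;25m▌[38;2;15;15;25m[48;2;15;15;25m [38;2;27;27;40m[48;2;100;255;100m🬝[38;2;15;15;25m[48;2;100;255;100m🬊[0m
[38;2;35;35;50m[48;2;15;15;25m🬂[38;2;35;35;50m[48;2;15;15;25m🬂[38;2;35;35;50m[48;2;15;15;25m🬕[38;2;35;35;50m[48;2;15;15;25m🬂[38;2;27;27;40m[48;2;100;255;100m🬬[38;2;35;35;50m[48;2;15;15;25m🬂[38;2;35;35;50m[48;2;15;15;25m🬕[38;2;35;35;50m[48;2;15;15;25m🬂[38;2;100;255;100m[48;2;28;28;41m🬊[38;2;100;255;100m[48;2;15;15;25m🬝[0m
[38;2;15;15;25m[48;2;35;35;50m🬰[38;2;15;15;25m[48;2;35;35;50m🬰[38;2;35;35;50m[48;2;15;15;25m🬛[38;2;15;15;25m[48;2;100;255;100m🬐[38;2;100;255;100m[48;2;100;255;100m [38;2;21;21;33m[48;2;100;255;100m🬊[38;2;35;35;50m[48;2;15;15;25m🬛[38;2;15;15;25m[48;2;35;35;50m🬰[38;2;35;35;50m[48;2;15;15;25m🬛[38;2;15;15;25m[48;2;35;35;50m🬰[0m
[38;2;15;15;25m[48;2;35;35;50m🬎[38;2;15;15;25m[48;2;35;35;50m🬎[38;2;35;35;50m[48;2;15;15;25m🬲[38;2;15;15;25m[48;2;35;35;50m🬎[38;2;100;255;100m[48;2;35;35;50m🬊[38;2;100;255;100m[48;2;35;35;50m🬝[38;2;100;255;100m[48;2;27;27;40m🬀[38;2;15;15;25m[48;2;35;35;50m🬎[38;2;35;35;50m[48;2;15;15;25m🬲[38;2;15;15;25m[48;2;35;35;50m🬎[0m
[38;2;15;15;25m[48;2;15;15;25m [38;2;15;15;25m[48;2;15;15;25m [38;2;35;35;50m[48;2;15;15;25m▌[38;2;15;15;25m[48;2;15;15;25m [38;2;35;35;50m[48;2;15;15;25m▌[38;2;15;15;25m[48;2;15;15;25m [38;2;35;35;50m[48;2;15;15;25m▌[38;2;15;15;25m[48;2;15;15;25m [38;2;27;27;40m[48;2;100;255;100m🬝[38;2;15;15;25m[48;2;100;255;100m🬀[0m
</frame>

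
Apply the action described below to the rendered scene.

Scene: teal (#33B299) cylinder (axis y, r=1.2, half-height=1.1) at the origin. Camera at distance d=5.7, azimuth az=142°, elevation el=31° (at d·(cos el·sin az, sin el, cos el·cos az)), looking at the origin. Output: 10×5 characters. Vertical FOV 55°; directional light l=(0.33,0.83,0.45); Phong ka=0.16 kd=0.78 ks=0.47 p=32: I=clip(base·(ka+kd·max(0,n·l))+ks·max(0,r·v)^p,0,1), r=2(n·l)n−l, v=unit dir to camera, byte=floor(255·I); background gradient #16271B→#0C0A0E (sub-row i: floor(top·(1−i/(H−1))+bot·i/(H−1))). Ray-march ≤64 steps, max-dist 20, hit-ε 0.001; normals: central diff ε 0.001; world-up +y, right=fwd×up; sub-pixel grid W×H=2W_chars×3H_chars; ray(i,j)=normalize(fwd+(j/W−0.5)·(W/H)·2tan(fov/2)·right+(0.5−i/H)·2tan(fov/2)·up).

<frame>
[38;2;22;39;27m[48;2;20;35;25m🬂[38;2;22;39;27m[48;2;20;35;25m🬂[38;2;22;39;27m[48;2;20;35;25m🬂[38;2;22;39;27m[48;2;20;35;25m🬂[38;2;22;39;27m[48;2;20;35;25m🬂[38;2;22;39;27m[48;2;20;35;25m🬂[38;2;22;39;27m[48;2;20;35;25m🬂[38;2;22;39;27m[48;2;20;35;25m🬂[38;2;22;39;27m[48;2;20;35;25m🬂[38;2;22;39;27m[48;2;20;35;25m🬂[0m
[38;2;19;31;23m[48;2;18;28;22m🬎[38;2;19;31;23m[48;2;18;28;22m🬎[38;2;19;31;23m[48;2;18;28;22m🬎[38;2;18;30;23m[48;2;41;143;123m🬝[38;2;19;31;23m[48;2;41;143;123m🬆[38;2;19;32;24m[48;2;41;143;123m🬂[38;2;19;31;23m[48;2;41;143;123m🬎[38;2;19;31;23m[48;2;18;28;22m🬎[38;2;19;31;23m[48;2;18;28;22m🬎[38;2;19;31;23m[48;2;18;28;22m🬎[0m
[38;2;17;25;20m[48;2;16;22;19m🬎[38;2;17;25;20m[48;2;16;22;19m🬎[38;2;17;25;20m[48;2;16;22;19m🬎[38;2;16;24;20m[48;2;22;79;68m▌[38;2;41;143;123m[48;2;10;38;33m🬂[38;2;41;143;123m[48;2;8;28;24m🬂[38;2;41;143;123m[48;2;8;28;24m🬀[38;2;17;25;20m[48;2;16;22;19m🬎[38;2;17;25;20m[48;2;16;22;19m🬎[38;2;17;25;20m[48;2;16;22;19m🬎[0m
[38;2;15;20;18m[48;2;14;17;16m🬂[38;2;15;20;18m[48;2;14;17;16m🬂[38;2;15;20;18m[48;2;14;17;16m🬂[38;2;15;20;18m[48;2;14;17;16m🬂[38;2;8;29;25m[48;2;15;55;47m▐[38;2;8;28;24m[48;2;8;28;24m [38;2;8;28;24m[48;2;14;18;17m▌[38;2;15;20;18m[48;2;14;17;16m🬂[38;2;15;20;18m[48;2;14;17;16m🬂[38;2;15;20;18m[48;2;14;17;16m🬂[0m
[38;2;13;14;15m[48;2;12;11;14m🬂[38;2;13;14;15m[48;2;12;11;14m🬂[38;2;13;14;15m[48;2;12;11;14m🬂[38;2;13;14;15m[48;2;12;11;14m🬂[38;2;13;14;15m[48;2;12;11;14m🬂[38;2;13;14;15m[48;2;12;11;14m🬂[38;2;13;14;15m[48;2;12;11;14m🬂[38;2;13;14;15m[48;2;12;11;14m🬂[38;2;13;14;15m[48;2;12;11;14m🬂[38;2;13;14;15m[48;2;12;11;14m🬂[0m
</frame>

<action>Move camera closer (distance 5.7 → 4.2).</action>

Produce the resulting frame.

<frame>
[38;2;22;39;27m[48;2;20;35;25m🬂[38;2;22;39;27m[48;2;20;35;25m🬂[38;2;22;39;27m[48;2;20;35;25m🬂[38;2;22;39;27m[48;2;20;35;25m🬂[38;2;22;39;27m[48;2;20;35;25m🬂[38;2;22;39;27m[48;2;20;35;25m🬂[38;2;22;39;27m[48;2;20;35;25m🬂[38;2;22;39;27m[48;2;20;35;25m🬂[38;2;22;39;27m[48;2;20;35;25m🬂[38;2;22;39;27m[48;2;20;35;25m🬂[0m
[38;2;19;31;23m[48;2;18;28;22m🬎[38;2;19;31;23m[48;2;18;28;22m🬎[38;2;19;31;23m[48;2;18;28;22m🬎[38;2;19;32;24m[48;2;41;143;123m🬀[38;2;41;143;123m[48;2;41;143;123m [38;2;41;143;123m[48;2;41;143;123m [38;2;41;143;123m[48;2;41;143;123m [38;2;41;143;123m[48;2;18;30;23m🬓[38;2;19;31;23m[48;2;18;28;22m🬎[38;2;19;31;23m[48;2;18;28;22m🬎[0m
[38;2;17;25;20m[48;2;16;22;19m🬎[38;2;17;25;20m[48;2;16;22;19m🬎[38;2;17;25;20m[48;2;16;22;19m🬎[38;2;13;48;41m[48;2;19;69;59m▐[38;2;8;28;24m[48;2;9;32;28m▐[38;2;8;28;24m[48;2;8;28;24m [38;2;8;28;24m[48;2;8;28;24m [38;2;8;28;24m[48;2;16;24;20m▌[38;2;17;25;20m[48;2;16;22;19m🬎[38;2;17;25;20m[48;2;16;22;19m🬎[0m
[38;2;15;20;18m[48;2;14;17;16m🬂[38;2;15;20;18m[48;2;14;17;16m🬂[38;2;15;20;18m[48;2;14;17;16m🬂[38;2;17;62;53m[48;2;14;17;16m🬨[38;2;8;28;24m[48;2;10;36;31m▐[38;2;8;28;24m[48;2;8;28;24m [38;2;8;28;24m[48;2;8;28;24m [38;2;8;28;24m[48;2;14;17;16m🬀[38;2;15;20;18m[48;2;14;17;16m🬂[38;2;15;20;18m[48;2;14;17;16m🬂[0m
[38;2;13;14;15m[48;2;12;11;14m🬂[38;2;13;14;15m[48;2;12;11;14m🬂[38;2;13;14;15m[48;2;12;11;14m🬂[38;2;18;63;54m[48;2;12;11;14m🬁[38;2;9;34;29m[48;2;12;10;14m🬎[38;2;8;28;24m[48;2;12;10;14m🬎[38;2;8;28;24m[48;2;12;10;14m🬆[38;2;13;14;15m[48;2;12;11;14m🬂[38;2;13;14;15m[48;2;12;11;14m🬂[38;2;13;14;15m[48;2;12;11;14m🬂[0m
</frame>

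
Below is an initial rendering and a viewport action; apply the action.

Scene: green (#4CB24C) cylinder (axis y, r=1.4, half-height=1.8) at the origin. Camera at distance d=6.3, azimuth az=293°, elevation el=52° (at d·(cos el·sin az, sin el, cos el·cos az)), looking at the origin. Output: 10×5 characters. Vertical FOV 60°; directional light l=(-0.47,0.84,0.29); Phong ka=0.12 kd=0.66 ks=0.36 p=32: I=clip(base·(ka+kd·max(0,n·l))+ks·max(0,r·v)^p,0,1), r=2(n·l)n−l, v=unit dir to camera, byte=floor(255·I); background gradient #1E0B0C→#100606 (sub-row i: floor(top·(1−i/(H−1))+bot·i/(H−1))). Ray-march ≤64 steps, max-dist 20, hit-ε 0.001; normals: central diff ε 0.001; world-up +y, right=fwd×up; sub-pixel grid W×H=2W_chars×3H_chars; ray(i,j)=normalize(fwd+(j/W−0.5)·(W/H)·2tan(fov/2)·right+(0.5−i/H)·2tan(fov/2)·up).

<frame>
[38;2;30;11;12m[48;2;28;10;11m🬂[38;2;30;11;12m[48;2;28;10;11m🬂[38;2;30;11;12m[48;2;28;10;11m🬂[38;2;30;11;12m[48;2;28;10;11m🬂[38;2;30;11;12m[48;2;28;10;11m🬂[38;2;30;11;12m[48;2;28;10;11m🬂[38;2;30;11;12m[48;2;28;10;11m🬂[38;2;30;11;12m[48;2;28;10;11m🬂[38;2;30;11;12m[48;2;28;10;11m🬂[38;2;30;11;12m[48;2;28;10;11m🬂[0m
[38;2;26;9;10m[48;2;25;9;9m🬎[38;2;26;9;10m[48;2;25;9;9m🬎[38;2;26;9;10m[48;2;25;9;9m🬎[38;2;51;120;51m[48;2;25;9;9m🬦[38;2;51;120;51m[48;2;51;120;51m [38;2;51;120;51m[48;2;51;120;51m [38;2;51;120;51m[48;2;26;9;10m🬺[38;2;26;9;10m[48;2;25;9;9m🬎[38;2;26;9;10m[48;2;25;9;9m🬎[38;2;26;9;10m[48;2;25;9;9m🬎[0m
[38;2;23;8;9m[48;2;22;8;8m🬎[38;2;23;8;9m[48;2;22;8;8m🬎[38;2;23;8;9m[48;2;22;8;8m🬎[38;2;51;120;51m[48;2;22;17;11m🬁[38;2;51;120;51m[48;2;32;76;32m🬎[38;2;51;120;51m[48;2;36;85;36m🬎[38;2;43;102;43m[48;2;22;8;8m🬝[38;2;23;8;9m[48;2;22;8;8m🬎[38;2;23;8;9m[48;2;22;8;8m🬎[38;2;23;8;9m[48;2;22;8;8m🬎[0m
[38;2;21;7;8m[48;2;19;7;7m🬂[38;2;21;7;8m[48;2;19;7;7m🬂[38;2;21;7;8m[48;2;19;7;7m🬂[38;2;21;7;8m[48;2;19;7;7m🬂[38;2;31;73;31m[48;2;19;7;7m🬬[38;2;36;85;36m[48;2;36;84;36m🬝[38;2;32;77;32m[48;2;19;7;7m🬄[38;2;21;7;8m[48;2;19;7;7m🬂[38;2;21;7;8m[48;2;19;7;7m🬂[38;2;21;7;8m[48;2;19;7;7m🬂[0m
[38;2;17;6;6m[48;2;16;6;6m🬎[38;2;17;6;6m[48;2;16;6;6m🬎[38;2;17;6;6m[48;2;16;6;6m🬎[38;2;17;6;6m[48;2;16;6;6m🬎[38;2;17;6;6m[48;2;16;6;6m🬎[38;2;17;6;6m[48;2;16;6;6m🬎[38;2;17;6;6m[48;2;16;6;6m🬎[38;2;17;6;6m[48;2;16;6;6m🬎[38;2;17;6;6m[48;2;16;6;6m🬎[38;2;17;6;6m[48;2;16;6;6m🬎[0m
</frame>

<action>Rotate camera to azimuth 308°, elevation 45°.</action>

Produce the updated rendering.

<frame>
[38;2;30;11;12m[48;2;28;10;11m🬂[38;2;30;11;12m[48;2;28;10;11m🬂[38;2;30;11;12m[48;2;28;10;11m🬂[38;2;30;11;12m[48;2;28;10;11m🬂[38;2;30;11;12m[48;2;28;10;11m🬂[38;2;30;11;12m[48;2;28;10;11m🬂[38;2;30;11;12m[48;2;28;10;11m🬂[38;2;30;11;12m[48;2;28;10;11m🬂[38;2;30;11;12m[48;2;28;10;11m🬂[38;2;30;11;12m[48;2;28;10;11m🬂[0m
[38;2;26;9;10m[48;2;25;9;9m🬎[38;2;26;9;10m[48;2;25;9;9m🬎[38;2;26;9;10m[48;2;25;9;9m🬎[38;2;51;120;51m[48;2;25;9;9m🬦[38;2;51;120;51m[48;2;51;120;51m [38;2;51;120;51m[48;2;51;120;51m [38;2;51;120;51m[48;2;26;9;10m🬺[38;2;26;9;10m[48;2;25;9;9m🬎[38;2;26;9;10m[48;2;25;9;9m🬎[38;2;26;9;10m[48;2;25;9;9m🬎[0m
[38;2;23;8;9m[48;2;22;8;8m🬎[38;2;23;8;9m[48;2;22;8;8m🬎[38;2;23;8;9m[48;2;22;8;8m🬎[38;2;28;67;28m[48;2;22;8;8m🬉[38;2;51;120;51m[48;2;35;82;35m🬂[38;2;51;120;51m[48;2;35;83;35m🬂[38;2;37;88;37m[48;2;23;40;18m▌[38;2;23;8;9m[48;2;22;8;8m🬎[38;2;23;8;9m[48;2;22;8;8m🬎[38;2;23;8;9m[48;2;22;8;8m🬎[0m
[38;2;21;7;8m[48;2;19;7;7m🬂[38;2;21;7;8m[48;2;19;7;7m🬂[38;2;21;7;8m[48;2;19;7;7m🬂[38;2;21;7;8m[48;2;19;7;7m🬂[38;2;35;82;35m[48;2;30;71;30m🬨[38;2;36;85;36m[48;2;34;80;34m▌[38;2;27;64;27m[48;2;20;7;7m▌[38;2;21;7;8m[48;2;19;7;7m🬂[38;2;21;7;8m[48;2;19;7;7m🬂[38;2;21;7;8m[48;2;19;7;7m🬂[0m
[38;2;17;6;6m[48;2;16;6;6m🬎[38;2;17;6;6m[48;2;16;6;6m🬎[38;2;17;6;6m[48;2;16;6;6m🬎[38;2;17;6;6m[48;2;16;6;6m🬎[38;2;17;6;6m[48;2;16;6;6m🬎[38;2;17;6;6m[48;2;16;6;6m🬎[38;2;17;6;6m[48;2;16;6;6m🬎[38;2;17;6;6m[48;2;16;6;6m🬎[38;2;17;6;6m[48;2;16;6;6m🬎[38;2;17;6;6m[48;2;16;6;6m🬎[0m
</frame>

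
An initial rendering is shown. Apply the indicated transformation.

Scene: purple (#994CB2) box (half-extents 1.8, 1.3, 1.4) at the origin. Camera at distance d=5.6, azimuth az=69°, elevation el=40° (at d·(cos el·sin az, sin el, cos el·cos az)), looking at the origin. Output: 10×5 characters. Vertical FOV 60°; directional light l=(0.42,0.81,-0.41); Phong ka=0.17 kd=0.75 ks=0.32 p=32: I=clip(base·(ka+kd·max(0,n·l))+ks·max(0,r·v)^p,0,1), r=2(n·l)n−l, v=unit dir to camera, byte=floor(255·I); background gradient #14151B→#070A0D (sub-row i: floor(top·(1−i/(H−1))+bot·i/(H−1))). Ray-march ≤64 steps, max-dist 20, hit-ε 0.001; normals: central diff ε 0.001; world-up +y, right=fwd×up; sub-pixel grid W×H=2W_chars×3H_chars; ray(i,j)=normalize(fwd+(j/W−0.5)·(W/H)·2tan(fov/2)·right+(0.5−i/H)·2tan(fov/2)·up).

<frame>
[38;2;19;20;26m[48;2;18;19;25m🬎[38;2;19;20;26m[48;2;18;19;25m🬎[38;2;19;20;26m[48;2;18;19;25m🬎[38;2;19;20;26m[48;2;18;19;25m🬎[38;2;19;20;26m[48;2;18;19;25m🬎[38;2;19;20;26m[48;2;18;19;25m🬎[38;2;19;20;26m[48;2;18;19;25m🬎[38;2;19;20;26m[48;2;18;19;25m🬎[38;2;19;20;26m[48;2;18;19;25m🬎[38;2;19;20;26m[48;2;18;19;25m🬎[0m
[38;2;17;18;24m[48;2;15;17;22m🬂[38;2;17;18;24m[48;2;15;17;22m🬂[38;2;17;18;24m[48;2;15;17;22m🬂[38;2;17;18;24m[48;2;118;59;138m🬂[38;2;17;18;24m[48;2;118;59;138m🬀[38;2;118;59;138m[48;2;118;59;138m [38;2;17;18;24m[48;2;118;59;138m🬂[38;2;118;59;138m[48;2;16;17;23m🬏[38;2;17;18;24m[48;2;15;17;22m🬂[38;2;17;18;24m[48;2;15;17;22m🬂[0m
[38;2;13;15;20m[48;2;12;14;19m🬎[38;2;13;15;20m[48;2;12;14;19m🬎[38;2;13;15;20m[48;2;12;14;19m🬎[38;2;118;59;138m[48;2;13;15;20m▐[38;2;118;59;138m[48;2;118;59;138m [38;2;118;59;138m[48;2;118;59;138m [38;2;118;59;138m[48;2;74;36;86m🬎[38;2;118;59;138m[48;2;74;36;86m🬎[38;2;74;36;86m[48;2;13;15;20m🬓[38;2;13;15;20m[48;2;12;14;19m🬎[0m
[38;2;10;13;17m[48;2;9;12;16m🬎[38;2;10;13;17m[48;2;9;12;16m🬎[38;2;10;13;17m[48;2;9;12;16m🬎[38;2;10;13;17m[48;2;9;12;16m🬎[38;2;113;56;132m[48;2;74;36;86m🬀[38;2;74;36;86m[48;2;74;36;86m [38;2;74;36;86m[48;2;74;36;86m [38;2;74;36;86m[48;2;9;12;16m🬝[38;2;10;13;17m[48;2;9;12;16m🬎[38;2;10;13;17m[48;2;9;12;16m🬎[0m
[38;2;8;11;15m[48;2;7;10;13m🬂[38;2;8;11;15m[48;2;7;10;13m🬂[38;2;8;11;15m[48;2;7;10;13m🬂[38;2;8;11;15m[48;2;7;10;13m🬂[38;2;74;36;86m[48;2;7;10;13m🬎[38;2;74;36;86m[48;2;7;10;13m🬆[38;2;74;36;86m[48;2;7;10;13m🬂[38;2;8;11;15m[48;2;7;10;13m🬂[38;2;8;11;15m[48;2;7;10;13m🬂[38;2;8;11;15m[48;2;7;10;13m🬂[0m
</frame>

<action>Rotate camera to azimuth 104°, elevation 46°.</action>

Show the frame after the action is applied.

<frame>
[38;2;19;20;26m[48;2;18;19;25m🬎[38;2;19;20;26m[48;2;18;19;25m🬎[38;2;19;20;26m[48;2;18;19;25m🬎[38;2;19;20;26m[48;2;18;19;25m🬎[38;2;19;20;26m[48;2;18;19;25m🬎[38;2;19;20;26m[48;2;18;19;25m🬎[38;2;19;20;26m[48;2;18;19;25m🬎[38;2;19;20;26m[48;2;18;19;25m🬎[38;2;19;20;26m[48;2;18;19;25m🬎[38;2;19;20;26m[48;2;18;19;25m🬎[0m
[38;2;17;18;24m[48;2;15;17;22m🬂[38;2;17;18;24m[48;2;15;17;22m🬂[38;2;17;18;24m[48;2;15;17;22m🬂[38;2;16;17;23m[48;2;118;59;138m🬆[38;2;118;59;138m[48;2;118;59;138m [38;2;118;59;138m[48;2;118;59;138m [38;2;118;59;138m[48;2;118;59;138m [38;2;118;59;138m[48;2;16;17;23m🬓[38;2;17;18;24m[48;2;15;17;22m🬂[38;2;17;18;24m[48;2;15;17;22m🬂[0m
[38;2;13;15;20m[48;2;12;14;19m🬎[38;2;13;15;20m[48;2;12;14;19m🬎[38;2;13;15;20m[48;2;103;51;120m🬆[38;2;118;59;138m[48;2;118;59;138m [38;2;118;59;138m[48;2;118;59;138m [38;2;118;59;138m[48;2;118;59;138m [38;2;118;59;138m[48;2;118;59;138m [38;2;13;15;20m[48;2;12;14;19m🬎[38;2;13;15;20m[48;2;12;14;19m🬎[38;2;13;15;20m[48;2;12;14;19m🬎[0m
[38;2;10;13;17m[48;2;9;12;16m🬎[38;2;10;13;17m[48;2;9;12;16m🬎[38;2;74;36;86m[48;2;9;12;16m🬉[38;2;74;36;86m[48;2;74;36;86m [38;2;74;36;86m[48;2;74;36;86m [38;2;118;59;138m[48;2;74;36;86m🬂[38;2;118;59;138m[48;2;74;36;86m🬂[38;2;10;13;17m[48;2;9;12;16m🬎[38;2;10;13;17m[48;2;9;12;16m🬎[38;2;10;13;17m[48;2;9;12;16m🬎[0m
[38;2;8;11;15m[48;2;7;10;13m🬂[38;2;8;11;15m[48;2;7;10;13m🬂[38;2;8;11;15m[48;2;7;10;13m🬂[38;2;74;36;86m[48;2;7;10;13m🬂[38;2;74;36;86m[48;2;7;10;13m🬂[38;2;74;36;86m[48;2;7;10;13m🬎[38;2;74;36;86m[48;2;7;10;13m🬄[38;2;8;11;15m[48;2;7;10;13m🬂[38;2;8;11;15m[48;2;7;10;13m🬂[38;2;8;11;15m[48;2;7;10;13m🬂[0m
</frame>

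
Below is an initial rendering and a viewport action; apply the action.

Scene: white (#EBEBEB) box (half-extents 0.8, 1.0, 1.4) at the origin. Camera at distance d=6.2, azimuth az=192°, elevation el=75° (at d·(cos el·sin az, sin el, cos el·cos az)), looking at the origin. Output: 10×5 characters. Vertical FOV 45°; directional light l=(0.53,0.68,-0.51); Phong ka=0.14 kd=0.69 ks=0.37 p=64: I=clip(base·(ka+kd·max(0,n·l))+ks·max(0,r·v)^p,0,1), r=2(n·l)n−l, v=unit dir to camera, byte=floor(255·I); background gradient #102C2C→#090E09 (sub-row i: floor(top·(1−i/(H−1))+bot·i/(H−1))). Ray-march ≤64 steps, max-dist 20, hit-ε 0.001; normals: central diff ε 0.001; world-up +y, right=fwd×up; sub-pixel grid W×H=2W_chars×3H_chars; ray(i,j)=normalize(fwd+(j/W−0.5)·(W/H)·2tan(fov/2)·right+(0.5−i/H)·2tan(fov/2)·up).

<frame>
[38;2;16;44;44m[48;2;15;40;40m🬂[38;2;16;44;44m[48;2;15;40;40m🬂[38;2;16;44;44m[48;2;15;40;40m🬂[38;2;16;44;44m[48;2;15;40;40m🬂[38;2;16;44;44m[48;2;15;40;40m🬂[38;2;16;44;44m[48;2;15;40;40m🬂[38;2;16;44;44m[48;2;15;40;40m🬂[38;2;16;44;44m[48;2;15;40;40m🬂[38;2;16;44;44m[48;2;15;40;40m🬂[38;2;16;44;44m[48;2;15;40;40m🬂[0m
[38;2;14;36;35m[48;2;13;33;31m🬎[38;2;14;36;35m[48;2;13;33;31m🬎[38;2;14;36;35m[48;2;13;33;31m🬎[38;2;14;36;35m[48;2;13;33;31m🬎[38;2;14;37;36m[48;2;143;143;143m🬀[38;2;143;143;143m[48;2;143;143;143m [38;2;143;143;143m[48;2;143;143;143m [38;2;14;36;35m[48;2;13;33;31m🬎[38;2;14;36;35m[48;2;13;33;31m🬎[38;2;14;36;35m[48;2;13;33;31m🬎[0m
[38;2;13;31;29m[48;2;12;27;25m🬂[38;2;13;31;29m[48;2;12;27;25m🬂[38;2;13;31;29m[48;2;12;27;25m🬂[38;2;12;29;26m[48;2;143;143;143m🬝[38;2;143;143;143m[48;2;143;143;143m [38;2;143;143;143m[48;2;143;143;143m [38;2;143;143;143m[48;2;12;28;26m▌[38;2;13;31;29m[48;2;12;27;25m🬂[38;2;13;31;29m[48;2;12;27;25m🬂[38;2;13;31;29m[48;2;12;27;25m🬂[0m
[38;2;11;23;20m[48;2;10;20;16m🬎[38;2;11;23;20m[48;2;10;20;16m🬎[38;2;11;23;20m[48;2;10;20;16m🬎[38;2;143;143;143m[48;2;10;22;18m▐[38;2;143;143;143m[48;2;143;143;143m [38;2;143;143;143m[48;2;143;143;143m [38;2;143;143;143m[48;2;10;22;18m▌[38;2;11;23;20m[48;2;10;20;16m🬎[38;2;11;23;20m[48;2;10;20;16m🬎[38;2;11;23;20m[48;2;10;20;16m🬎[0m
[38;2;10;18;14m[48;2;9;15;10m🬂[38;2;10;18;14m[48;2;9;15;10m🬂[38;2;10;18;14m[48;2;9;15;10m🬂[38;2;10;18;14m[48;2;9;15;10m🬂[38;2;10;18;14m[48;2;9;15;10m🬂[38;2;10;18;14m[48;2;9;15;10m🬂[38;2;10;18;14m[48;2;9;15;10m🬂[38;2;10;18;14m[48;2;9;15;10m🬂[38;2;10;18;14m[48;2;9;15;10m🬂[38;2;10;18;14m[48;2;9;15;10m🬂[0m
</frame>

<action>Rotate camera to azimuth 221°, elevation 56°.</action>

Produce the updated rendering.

<frame>
[38;2;16;44;44m[48;2;15;40;40m🬂[38;2;16;44;44m[48;2;15;40;40m🬂[38;2;16;44;44m[48;2;15;40;40m🬂[38;2;16;44;44m[48;2;15;40;40m🬂[38;2;16;44;44m[48;2;15;40;40m🬂[38;2;16;44;44m[48;2;15;40;40m🬂[38;2;16;44;44m[48;2;15;40;40m🬂[38;2;16;44;44m[48;2;15;40;40m🬂[38;2;16;44;44m[48;2;15;40;40m🬂[38;2;16;44;44m[48;2;15;40;40m🬂[0m
[38;2;14;36;35m[48;2;13;33;31m🬎[38;2;14;36;35m[48;2;13;33;31m🬎[38;2;14;36;35m[48;2;13;33;31m🬎[38;2;14;36;35m[48;2;13;33;31m🬎[38;2;14;36;35m[48;2;143;143;143m🬆[38;2;143;143;143m[48;2;143;143;143m [38;2;143;143;143m[48;2;14;37;36m🬺[38;2;143;143;143m[48;2;13;35;34m🬓[38;2;14;36;35m[48;2;13;33;31m🬎[38;2;14;36;35m[48;2;13;33;31m🬎[0m
[38;2;13;31;29m[48;2;12;27;25m🬂[38;2;13;31;29m[48;2;12;27;25m🬂[38;2;129;129;129m[48;2;12;29;27m🬦[38;2;143;143;143m[48;2;143;143;143m [38;2;143;143;143m[48;2;143;143;143m [38;2;143;143;143m[48;2;143;143;143m [38;2;143;143;143m[48;2;32;32;32m🬆[38;2;32;32;32m[48;2;12;28;25m🬄[38;2;13;31;29m[48;2;12;27;25m🬂[38;2;13;31;29m[48;2;12;27;25m🬂[0m
[38;2;11;23;20m[48;2;10;20;16m🬎[38;2;11;23;20m[48;2;10;20;16m🬎[38;2;11;23;20m[48;2;10;20;16m🬎[38;2;120;120;120m[48;2;10;20;16m🬬[38;2;131;131;131m[48;2;32;32;32m🬝[38;2;143;143;143m[48;2;27;29;28m🬀[38;2;32;32;32m[48;2;10;21;18m🬀[38;2;11;23;20m[48;2;10;20;16m🬎[38;2;11;23;20m[48;2;10;20;16m🬎[38;2;11;23;20m[48;2;10;20;16m🬎[0m
[38;2;10;18;14m[48;2;9;15;10m🬂[38;2;10;18;14m[48;2;9;15;10m🬂[38;2;10;18;14m[48;2;9;15;10m🬂[38;2;10;18;14m[48;2;9;15;10m🬂[38;2;115;115;115m[48;2;13;18;14m🬀[38;2;10;18;14m[48;2;9;15;10m🬂[38;2;10;18;14m[48;2;9;15;10m🬂[38;2;10;18;14m[48;2;9;15;10m🬂[38;2;10;18;14m[48;2;9;15;10m🬂[38;2;10;18;14m[48;2;9;15;10m🬂[0m
</frame>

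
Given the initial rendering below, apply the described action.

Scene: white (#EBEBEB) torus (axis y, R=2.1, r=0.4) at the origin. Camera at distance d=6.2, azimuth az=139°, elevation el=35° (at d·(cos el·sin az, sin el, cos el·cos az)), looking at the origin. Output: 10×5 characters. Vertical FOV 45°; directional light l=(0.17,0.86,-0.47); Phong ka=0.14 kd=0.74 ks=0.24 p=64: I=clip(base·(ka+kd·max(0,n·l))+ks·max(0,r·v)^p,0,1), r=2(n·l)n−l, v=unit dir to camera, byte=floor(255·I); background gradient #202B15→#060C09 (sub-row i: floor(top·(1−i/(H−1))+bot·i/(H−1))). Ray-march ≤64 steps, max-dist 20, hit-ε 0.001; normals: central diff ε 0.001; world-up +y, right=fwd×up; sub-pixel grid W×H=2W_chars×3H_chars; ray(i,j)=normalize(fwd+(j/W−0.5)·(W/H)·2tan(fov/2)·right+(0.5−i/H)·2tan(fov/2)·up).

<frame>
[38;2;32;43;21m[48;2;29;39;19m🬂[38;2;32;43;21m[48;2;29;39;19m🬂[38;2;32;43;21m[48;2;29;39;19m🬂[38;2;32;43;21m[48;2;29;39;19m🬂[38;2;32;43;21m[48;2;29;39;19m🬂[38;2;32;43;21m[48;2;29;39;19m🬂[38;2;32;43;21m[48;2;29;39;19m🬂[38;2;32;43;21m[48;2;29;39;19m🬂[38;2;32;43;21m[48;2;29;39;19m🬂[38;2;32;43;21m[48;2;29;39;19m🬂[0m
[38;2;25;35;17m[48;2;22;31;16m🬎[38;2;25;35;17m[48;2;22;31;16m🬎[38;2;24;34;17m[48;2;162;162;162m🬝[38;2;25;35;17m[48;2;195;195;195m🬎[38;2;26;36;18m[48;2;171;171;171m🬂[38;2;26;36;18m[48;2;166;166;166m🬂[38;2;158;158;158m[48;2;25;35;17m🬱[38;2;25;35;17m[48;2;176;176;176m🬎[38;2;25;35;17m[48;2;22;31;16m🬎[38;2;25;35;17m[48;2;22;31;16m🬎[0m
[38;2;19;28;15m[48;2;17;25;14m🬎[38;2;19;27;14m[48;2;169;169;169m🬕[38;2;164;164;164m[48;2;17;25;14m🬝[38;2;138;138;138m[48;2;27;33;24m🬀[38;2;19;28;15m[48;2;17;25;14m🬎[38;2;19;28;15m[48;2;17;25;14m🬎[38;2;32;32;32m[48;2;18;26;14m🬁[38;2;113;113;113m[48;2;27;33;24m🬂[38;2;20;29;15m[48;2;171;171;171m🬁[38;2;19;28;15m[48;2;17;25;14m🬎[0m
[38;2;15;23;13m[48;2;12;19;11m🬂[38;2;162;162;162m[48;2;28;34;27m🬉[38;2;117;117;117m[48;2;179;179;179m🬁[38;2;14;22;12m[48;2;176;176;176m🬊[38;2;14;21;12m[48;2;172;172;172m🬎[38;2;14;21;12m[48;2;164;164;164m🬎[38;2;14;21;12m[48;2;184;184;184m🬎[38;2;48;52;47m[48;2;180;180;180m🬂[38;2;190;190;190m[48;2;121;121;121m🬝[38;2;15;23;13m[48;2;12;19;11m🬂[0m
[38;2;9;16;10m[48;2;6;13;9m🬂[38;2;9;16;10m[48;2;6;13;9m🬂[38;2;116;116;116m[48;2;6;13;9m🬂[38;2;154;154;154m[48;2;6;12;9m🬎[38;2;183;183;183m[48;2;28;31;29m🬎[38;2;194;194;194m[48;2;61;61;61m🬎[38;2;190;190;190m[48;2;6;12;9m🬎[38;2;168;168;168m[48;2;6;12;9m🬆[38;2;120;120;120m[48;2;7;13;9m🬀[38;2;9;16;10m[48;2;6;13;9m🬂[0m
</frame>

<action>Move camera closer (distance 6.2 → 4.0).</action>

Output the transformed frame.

<frame>
[38;2;32;43;21m[48;2;29;39;19m🬂[38;2;32;43;21m[48;2;29;39;19m🬂[38;2;32;43;21m[48;2;29;39;19m🬂[38;2;32;43;21m[48;2;29;39;19m🬂[38;2;32;43;21m[48;2;29;39;19m🬂[38;2;32;43;21m[48;2;29;39;19m🬂[38;2;32;43;21m[48;2;29;39;19m🬂[38;2;32;43;21m[48;2;29;39;19m🬂[38;2;32;43;21m[48;2;29;39;19m🬂[38;2;32;43;21m[48;2;29;39;19m🬂[0m
[38;2;24;34;17m[48;2;183;183;183m🬝[38;2;25;35;17m[48;2;186;186;186m🬆[38;2;26;36;18m[48;2;167;167;167m🬀[38;2;188;188;188m[48;2;77;77;77m🬎[38;2;177;177;177m[48;2;32;32;32m🬎[38;2;168;168;168m[48;2;27;31;24m🬎[38;2;166;166;166m[48;2;32;32;32m🬎[38;2;166;166;166m[48;2;70;70;70m🬎[38;2;26;36;18m[48;2;150;150;150m🬂[38;2;25;35;17m[48;2;171;171;171m🬎[0m
[38;2;177;177;177m[48;2;142;142;142m🬕[38;2;133;133;133m[48;2;40;42;39m🬆[38;2;77;77;77m[48;2;20;27;18m🬀[38;2;19;28;15m[48;2;17;25;14m🬎[38;2;19;28;15m[48;2;17;25;14m🬎[38;2;19;28;15m[48;2;17;25;14m🬎[38;2;19;28;15m[48;2;17;25;14m🬎[38;2;32;32;32m[48;2;18;26;14m🬁[38;2;69;69;69m[48;2;23;28;21m🬁[38;2;124;124;124m[48;2;56;56;56m🬊[0m
[38;2;122;122;122m[48;2;162;162;162m🬉[38;2;100;100;100m[48;2;13;20;12m🬏[38;2;15;23;13m[48;2;12;19;11m🬂[38;2;15;23;13m[48;2;12;19;11m🬂[38;2;15;23;13m[48;2;12;19;11m🬂[38;2;15;23;13m[48;2;12;19;11m🬂[38;2;15;23;13m[48;2;12;19;11m🬂[38;2;15;23;13m[48;2;12;19;11m🬂[38;2;15;23;13m[48;2;12;19;11m🬂[38;2;31;36;30m[48;2;99;99;99m▌[0m
[38;2;171;171;171m[48;2;187;187;187m🬁[38;2;129;129;129m[48;2;177;177;177m🬂[38;2;9;16;10m[48;2;147;147;147m🬂[38;2;8;15;9m[48;2;150;150;150m🬎[38;2;8;15;9m[48;2;129;129;129m🬎[38;2;8;15;9m[48;2;122;122;122m🬎[38;2;8;15;9m[48;2;135;135;135m🬎[38;2;8;15;9m[48;2;135;135;135m🬆[38;2;47;51;48m[48;2;160;160;160m🬂[38;2;149;149;149m[48;2;188;188;188m🬂[0m
</frame>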